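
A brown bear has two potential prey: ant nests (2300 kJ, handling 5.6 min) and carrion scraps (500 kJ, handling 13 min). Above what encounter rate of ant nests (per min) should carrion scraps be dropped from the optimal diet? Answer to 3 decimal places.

At the threshold, the rate on ant nests alone equals the profitability of carrion scraps: λ·2300/(1 + λ·5.6) = 500/13 = 38.46.
Rearranging, λ(2300 − 38.46×5.6) = 38.46, so λ = 38.46/2085 = 0.01845 per min.

0.018 per min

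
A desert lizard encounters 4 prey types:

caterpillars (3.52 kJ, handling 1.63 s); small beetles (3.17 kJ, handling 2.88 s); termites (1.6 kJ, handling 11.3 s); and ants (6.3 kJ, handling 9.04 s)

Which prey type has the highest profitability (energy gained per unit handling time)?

In descending order of E/h:
caterpillars: 3.52/1.63 = 2.16 kJ/s
small beetles: 3.17/2.88 = 1.1 kJ/s
ants: 6.3/9.04 = 0.697 kJ/s
termites: 1.6/11.3 = 0.142 kJ/s

caterpillars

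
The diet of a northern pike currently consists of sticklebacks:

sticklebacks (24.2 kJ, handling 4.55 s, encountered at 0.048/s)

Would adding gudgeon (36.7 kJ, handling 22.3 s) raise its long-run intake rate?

Current rate: (0.048×24.2)/(1 + 0.048×4.55) = 0.9534 kJ/s.
Profitability of gudgeon: 36.7/22.3 = 1.646 kJ/s.
Since 1.646 > R, including gudgeon increases the long-run rate.

Yes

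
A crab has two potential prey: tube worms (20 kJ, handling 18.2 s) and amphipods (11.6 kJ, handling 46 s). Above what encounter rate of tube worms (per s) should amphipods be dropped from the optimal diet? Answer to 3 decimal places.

0.016 per s

The zero-one rule: include amphipods iff E₂/h₂ > λE₁/(1+λh₁). Equality gives the switch point.
λE₁h₂ = E₂ + λE₂h₁ ⇒ λ = E₂/(E₁h₂ − E₂h₁) = 11.6/(920 − 211.1) = 0.01636 per s.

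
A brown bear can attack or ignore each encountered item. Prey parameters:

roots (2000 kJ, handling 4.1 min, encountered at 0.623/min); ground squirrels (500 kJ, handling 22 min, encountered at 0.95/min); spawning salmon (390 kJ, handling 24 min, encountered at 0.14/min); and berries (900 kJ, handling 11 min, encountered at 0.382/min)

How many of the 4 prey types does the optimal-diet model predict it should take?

Profitabilities (E/h, kJ/min): roots 488, berries 81.8, ground squirrels 22.7, spawning salmon 16.2. Add prey in this order while the next type's profitability exceeds the intake rate on those already taken.
Rate on top 1: 350.6. berries: 81.8 < 350.6 → exclude; stop.
Optimal diet: roots — 1 of 4 types.

1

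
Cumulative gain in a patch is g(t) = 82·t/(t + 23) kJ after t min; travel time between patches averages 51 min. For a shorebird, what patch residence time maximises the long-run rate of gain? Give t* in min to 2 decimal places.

34.25 min

Maximise g(t)/(T+t): set derivative to zero → g'(t)(T+t) = g(t).
g'(t) = 82·23/(t + 23)². Setting 82·23/(t+23)² = 82t/[(t+23)(51+t)] gives 23(51+t) = t(t+23), so t² = 23×51 = 1173.
t* = √1173 = 34.25 min.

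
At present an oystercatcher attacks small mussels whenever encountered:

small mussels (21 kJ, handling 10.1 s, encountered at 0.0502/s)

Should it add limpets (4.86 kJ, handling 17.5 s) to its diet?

Current rate: (0.0502×21)/(1 + 0.0502×10.1) = 0.6995 kJ/s.
limpets: E/h = 4.86/17.5 = 0.2777 kJ/s.
Since 0.2777 < R, time spent handling limpets is better spent searching.

No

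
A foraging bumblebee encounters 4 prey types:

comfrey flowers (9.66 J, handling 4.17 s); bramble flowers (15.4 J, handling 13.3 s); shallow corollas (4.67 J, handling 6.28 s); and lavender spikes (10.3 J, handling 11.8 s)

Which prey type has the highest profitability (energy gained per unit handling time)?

Profitability E/h (J/s): comfrey flowers = 9.66/4.17 = 2.32, bramble flowers = 15.4/13.3 = 1.16, shallow corollas = 4.67/6.28 = 0.744, lavender spikes = 10.3/11.8 = 0.873.
Ranked: comfrey flowers > bramble flowers > lavender spikes > shallow corollas.

comfrey flowers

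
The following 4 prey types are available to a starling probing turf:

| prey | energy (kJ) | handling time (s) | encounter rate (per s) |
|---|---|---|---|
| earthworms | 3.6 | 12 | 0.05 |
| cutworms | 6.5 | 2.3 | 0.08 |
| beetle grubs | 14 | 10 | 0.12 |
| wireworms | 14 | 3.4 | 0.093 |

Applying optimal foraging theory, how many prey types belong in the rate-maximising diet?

E/h in descending order: wireworms 4.12, cutworms 2.83, beetle grubs 1.4, earthworms 0.3 kJ/s. The optimal diet is the largest prefix of this list for which every included type satisfies E_i/h_i > R on the types above it.
Rate on top 1: 0.9892. cutworms: 2.83 > 0.9892 → include.
Rate on top 2: 1.215. beetle grubs: 1.4 > 1.215 → include.
Rate on top 3: 1.297. earthworms: 0.3 < 1.297 → exclude; stop.
Optimal diet: wireworms, cutworms, beetle grubs — 3 of 4 types.

3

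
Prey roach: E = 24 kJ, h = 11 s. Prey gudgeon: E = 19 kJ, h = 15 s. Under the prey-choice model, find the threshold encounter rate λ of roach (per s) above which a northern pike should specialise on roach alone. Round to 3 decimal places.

The zero-one rule: include gudgeon iff E₂/h₂ > λE₁/(1+λh₁). Equality gives the switch point.
λE₁h₂ = E₂ + λE₂h₁ ⇒ λ = E₂/(E₁h₂ − E₂h₁) = 19/(360 − 209) = 0.1258 per s.

0.126 per s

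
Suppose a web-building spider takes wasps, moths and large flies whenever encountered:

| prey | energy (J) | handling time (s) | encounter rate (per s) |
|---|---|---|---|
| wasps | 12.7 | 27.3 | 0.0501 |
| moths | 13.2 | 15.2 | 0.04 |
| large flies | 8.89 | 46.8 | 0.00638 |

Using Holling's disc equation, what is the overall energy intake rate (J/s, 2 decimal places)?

0.37 J/s

R = Σλ_iE_i / (1 + Σλ_ih_i)
Numerator: 0.0501×12.7 + 0.04×13.2 + 0.00638×8.89 = 1.221
Denominator: 1 + 0.0501×27.3 + 0.04×15.2 + 0.00638×46.8 = 3.274
R = 1.221/3.274 = 0.3729 J/s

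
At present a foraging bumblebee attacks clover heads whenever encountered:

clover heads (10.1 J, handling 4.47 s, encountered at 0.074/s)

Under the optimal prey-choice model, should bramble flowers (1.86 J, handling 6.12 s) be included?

No

Intake rate on the current diet: R = (0.074×10.1) / (1 + 0.074×4.47) = 0.7474/1.331 = 0.5616 J/s.
Profitability of bramble flowers: 1.86/6.12 = 0.3039 J/s.
Since 0.3039 < R, time spent handling bramble flowers is better spent searching.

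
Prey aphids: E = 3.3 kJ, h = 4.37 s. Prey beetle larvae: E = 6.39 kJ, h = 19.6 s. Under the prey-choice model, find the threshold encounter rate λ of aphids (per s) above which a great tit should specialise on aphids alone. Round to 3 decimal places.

The zero-one rule: include beetle larvae iff E₂/h₂ > λE₁/(1+λh₁). Equality gives the switch point.
λE₁h₂ = E₂ + λE₂h₁ ⇒ λ = E₂/(E₁h₂ − E₂h₁) = 6.39/(64.68 − 27.92) = 0.1739 per s.

0.174 per s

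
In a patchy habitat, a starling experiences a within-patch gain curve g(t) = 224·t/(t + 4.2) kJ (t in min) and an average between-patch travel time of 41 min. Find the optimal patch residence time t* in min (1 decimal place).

Optimal t* satisfies g'(t*) = g(t*)/(T + t*).
g'(t) = 224·4.2/(t + 4.2)². Setting 224·4.2/(t+4.2)² = 224t/[(t+4.2)(41+t)] gives 4.2(41+t) = t(t+4.2), so t² = 4.2×41 = 172.2.
t* = √172.2 = 13.12 min.

13.1 min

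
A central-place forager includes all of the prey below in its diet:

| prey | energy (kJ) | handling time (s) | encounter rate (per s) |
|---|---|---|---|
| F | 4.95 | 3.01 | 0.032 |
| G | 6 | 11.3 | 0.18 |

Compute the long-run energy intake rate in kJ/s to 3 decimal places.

0.396 kJ/s

R = Σλ_iE_i / (1 + Σλ_ih_i)
Numerator: 0.032×4.95 + 0.18×6 = 1.238
Denominator: 1 + 0.032×3.01 + 0.18×11.3 = 3.13
R = 1.238/3.13 = 0.3956 kJ/s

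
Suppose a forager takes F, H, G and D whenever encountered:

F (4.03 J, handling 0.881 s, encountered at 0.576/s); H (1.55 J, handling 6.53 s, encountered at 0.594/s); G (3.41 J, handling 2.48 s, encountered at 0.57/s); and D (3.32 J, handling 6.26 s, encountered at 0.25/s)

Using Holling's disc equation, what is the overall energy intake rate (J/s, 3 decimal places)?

0.719 J/s

R = (0.576×4.03 + 0.594×1.55 + 0.57×3.41 + 0.25×3.32) / (1 + 0.576×0.881 + 0.594×6.53 + 0.57×2.48 + 0.25×6.26) = 6.016/8.365 = 0.7192 J/s.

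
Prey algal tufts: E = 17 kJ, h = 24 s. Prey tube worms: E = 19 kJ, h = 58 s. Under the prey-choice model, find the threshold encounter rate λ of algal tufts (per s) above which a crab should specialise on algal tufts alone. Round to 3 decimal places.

0.036 per s

Drop tube worms once their profitability E₂/h₂ falls below the rate achievable on algal tufts alone: E₂/h₂ = λE₁/(1 + λh₁).
Solve for λ: λE₁h₂ = E₂(1 + λh₁) → λ(E₁h₂ − E₂h₁) = E₂ → λ = E₂/(E₁h₂ − E₂h₁).
λ = 19/(17×58 − 19×24) = 19/530 = 0.03585 per s.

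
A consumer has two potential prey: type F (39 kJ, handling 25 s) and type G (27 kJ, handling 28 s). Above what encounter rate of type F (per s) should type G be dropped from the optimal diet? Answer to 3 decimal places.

0.065 per s

The zero-one rule: include type G iff E₂/h₂ > λE₁/(1+λh₁). Equality gives the switch point.
λE₁h₂ = E₂ + λE₂h₁ ⇒ λ = E₂/(E₁h₂ − E₂h₁) = 27/(1092 − 675) = 0.06475 per s.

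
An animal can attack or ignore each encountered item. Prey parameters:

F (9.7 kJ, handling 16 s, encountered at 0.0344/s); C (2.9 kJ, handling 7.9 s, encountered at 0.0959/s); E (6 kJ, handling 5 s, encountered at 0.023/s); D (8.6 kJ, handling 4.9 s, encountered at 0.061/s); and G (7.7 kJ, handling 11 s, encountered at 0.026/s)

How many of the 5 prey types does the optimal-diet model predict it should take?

Rank by E/h (kJ/s): D 1.76, E 1.2, G 0.7, F 0.606, C 0.367. Include each in turn until the next type's E/h falls below the running intake rate.
Rate on top 1: 0.4039. E: 1.2 > 0.4039 → include.
Rate on top 2: 0.4686. G: 0.7 > 0.4686 → include.
Rate on top 3: 0.5076. F: 0.606 > 0.5076 → include.
Rate on top 4: 0.5317. C: 0.367 < 0.5317 → exclude; stop.
Optimal diet: D, E, G, F — 4 of 5 types.

4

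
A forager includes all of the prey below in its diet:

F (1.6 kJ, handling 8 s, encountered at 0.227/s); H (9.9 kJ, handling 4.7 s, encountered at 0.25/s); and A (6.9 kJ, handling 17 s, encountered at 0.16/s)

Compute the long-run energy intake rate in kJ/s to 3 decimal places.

R = Σλ_iE_i / (1 + Σλ_ih_i)
Numerator: 0.227×1.6 + 0.25×9.9 + 0.16×6.9 = 3.942
Denominator: 1 + 0.227×8 + 0.25×4.7 + 0.16×17 = 6.711
R = 3.942/6.711 = 0.5874 kJ/s

0.587 kJ/s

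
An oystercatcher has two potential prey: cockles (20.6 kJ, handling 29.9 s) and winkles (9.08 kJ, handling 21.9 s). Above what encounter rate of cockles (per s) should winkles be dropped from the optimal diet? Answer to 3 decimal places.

At the threshold, the rate on cockles alone equals the profitability of winkles: λ·20.6/(1 + λ·29.9) = 9.08/21.9 = 0.4146.
Rearranging, λ(20.6 − 0.4146×29.9) = 0.4146, so λ = 0.4146/8.203 = 0.05054 per s.

0.051 per s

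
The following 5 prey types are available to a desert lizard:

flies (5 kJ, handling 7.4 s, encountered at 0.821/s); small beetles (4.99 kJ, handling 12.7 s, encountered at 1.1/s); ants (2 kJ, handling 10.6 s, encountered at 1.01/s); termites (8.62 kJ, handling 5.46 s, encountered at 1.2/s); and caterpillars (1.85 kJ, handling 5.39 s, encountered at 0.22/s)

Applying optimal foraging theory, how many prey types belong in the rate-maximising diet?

Rank by E/h (kJ/s): termites 1.58, flies 0.676, small beetles 0.393, caterpillars 0.343, ants 0.189. Include each in turn until the next type's E/h falls below the running intake rate.
Rate on top 1: 1.37. flies: 0.676 < 1.37 → exclude; stop.
Optimal diet: termites — 1 of 5 types.

1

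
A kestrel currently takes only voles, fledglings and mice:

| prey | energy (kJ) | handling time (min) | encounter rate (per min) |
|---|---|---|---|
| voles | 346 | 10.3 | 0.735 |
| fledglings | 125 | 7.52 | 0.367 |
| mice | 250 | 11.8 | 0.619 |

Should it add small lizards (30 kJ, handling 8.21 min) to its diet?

No

On voles, fledglings and mice alone, R = ΣλE/(1+Σλh) = 454.9/18.63 = 24.41 kJ/min.
small lizards: E/h = 30/8.21 = 3.654 kJ/min.
Since 3.654 < R, time spent handling small lizards is better spent searching.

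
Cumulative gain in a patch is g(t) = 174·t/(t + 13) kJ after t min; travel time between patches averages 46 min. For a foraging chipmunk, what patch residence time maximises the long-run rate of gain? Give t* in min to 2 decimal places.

Optimal t* satisfies g'(t*) = g(t*)/(T + t*).
g'(t) = 174·13/(t + 13)². Setting 174·13/(t+13)² = 174t/[(t+13)(46+t)] gives 13(46+t) = t(t+13), so t² = 13×46 = 598.
t* = √598 = 24.45 min.

24.45 min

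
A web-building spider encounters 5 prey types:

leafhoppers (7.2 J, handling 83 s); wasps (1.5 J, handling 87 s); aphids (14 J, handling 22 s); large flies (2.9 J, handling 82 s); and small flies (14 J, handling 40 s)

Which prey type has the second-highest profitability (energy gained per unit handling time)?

small flies

In descending order of E/h:
aphids: 14/22 = 0.636 J/s
small flies: 14/40 = 0.35 J/s
leafhoppers: 7.2/83 = 0.0867 J/s
large flies: 2.9/82 = 0.0354 J/s
wasps: 1.5/87 = 0.0172 J/s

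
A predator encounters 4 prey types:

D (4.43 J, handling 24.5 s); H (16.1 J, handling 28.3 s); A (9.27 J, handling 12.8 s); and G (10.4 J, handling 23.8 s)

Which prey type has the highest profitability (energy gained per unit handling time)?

In descending order of E/h:
A: 9.27/12.8 = 0.724 J/s
H: 16.1/28.3 = 0.569 J/s
G: 10.4/23.8 = 0.437 J/s
D: 4.43/24.5 = 0.181 J/s

A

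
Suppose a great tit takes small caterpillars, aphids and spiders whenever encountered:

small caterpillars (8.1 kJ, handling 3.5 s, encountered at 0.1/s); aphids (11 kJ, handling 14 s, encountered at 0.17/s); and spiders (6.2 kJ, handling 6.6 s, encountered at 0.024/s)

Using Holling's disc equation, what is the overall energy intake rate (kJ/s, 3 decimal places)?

Energy encountered per unit search time: 0.1×8.1 + 0.17×11 + 0.024×6.2 = 2.829 kJ/s.
Handling time per unit search time: 0.1×3.5 + 0.17×14 + 0.024×6.6 = 2.888.
Rate = 2.829/(1 + 2.888) = 0.7275 kJ/s.

0.727 kJ/s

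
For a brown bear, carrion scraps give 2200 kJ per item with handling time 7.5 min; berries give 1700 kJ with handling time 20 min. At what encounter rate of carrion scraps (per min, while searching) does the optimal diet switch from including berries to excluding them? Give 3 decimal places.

Drop berries once their profitability E₂/h₂ falls below the rate achievable on carrion scraps alone: E₂/h₂ = λE₁/(1 + λh₁).
Solve for λ: λE₁h₂ = E₂(1 + λh₁) → λ(E₁h₂ − E₂h₁) = E₂ → λ = E₂/(E₁h₂ − E₂h₁).
λ = 1700/(2200×20 − 1700×7.5) = 1700/3.125e+04 = 0.0544 per min.

0.054 per min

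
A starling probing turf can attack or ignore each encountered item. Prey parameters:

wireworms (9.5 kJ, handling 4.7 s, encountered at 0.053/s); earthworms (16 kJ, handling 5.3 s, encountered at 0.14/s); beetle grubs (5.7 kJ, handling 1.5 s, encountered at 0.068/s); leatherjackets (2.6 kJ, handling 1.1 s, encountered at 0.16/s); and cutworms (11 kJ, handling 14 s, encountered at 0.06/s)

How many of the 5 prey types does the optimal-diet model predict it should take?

Profitabilities (E/h, kJ/s): beetle grubs 3.8, earthworms 3.02, leatherjackets 2.36, wireworms 2.02, cutworms 0.786. Add prey in this order while the next type's profitability exceeds the intake rate on those already taken.
Rate on top 1: 0.3517. earthworms: 3.02 > 0.3517 → include.
Rate on top 2: 1.425. leatherjackets: 2.36 > 1.425 → include.
Rate on top 3: 1.507. wireworms: 2.02 > 1.507 → include.
Rate on top 4: 1.563. cutworms: 0.786 < 1.563 → exclude; stop.
Optimal diet: beetle grubs, earthworms, leatherjackets, wireworms — 4 of 5 types.

4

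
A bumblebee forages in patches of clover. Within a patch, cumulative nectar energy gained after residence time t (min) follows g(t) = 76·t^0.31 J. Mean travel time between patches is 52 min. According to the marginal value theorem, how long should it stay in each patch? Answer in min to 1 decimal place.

Optimal t* satisfies g'(t*) = g(t*)/(T + t*).
g'(t) = 0.31·76·t^-0.69. Setting 0.31·76·t^-0.69 = 76·t^0.31/(52+t) gives 0.31(52+t) = t, so 0.69·t = 0.31×52.
t* = 0.31×52/0.69 = 23.36 min.

23.4 min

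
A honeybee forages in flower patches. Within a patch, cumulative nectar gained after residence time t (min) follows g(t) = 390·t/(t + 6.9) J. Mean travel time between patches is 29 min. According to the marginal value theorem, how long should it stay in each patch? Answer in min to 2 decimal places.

Maximise g(t)/(T+t): set derivative to zero → g'(t)(T+t) = g(t).
g'(t) = 390·6.9/(t + 6.9)². Setting 390·6.9/(t+6.9)² = 390t/[(t+6.9)(29+t)] gives 6.9(29+t) = t(t+6.9), so t² = 6.9×29 = 200.1.
t* = √200.1 = 14.15 min.

14.15 min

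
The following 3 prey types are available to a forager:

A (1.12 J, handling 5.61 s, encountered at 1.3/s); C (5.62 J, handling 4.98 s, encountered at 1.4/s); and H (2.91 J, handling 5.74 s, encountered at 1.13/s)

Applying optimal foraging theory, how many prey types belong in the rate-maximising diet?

E/h in descending order: C 1.13, H 0.507, A 0.2 J/s. The optimal diet is the largest prefix of this list for which every included type satisfies E_i/h_i > R on the types above it.
Rate on top 1: 0.987. H: 0.507 < 0.987 → exclude; stop.
Optimal diet: C — 1 of 3 types.

1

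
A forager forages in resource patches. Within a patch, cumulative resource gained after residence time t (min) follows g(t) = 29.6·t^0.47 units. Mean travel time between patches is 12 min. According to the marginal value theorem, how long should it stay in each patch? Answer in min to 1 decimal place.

By the marginal value theorem, leave when the instantaneous gain rate g'(t) equals the habitat-wide average g(t)/(T + t).
g'(t) = 0.47·29.6·t^-0.53. Setting 0.47·29.6·t^-0.53 = 29.6·t^0.47/(12+t) gives 0.47(12+t) = t, so 0.53·t = 0.47×12.
t* = 0.47×12/0.53 = 10.64 min.

10.6 min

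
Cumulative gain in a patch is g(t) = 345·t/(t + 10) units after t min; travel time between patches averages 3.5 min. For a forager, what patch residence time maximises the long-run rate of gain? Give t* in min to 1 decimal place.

Optimal t* satisfies g'(t*) = g(t*)/(T + t*).
g'(t) = 345·10/(t + 10)². Setting 345·10/(t+10)² = 345t/[(t+10)(3.5+t)] gives 10(3.5+t) = t(t+10), so t² = 10×3.5 = 35.
t* = √35 = 5.916 min.

5.9 min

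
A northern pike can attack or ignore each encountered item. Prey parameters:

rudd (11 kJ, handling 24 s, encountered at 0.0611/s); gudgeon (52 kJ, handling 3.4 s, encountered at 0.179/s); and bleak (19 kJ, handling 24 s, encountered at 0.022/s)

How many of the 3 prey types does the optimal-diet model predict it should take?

1

Rank by E/h (kJ/s): gudgeon 15.3, bleak 0.792, rudd 0.458. Include each in turn until the next type's E/h falls below the running intake rate.
Rate on top 1: 5.786. bleak: 0.792 < 5.786 → exclude; stop.
Optimal diet: gudgeon — 1 of 3 types.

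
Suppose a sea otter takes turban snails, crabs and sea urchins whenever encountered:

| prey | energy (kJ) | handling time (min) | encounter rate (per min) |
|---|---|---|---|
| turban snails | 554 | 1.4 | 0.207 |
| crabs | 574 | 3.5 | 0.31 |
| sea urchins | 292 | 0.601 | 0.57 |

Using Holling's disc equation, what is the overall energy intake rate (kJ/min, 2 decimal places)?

168.93 kJ/min

R = (0.207×554 + 0.31×574 + 0.57×292) / (1 + 0.207×1.4 + 0.31×3.5 + 0.57×0.601) = 459.1/2.717 = 168.9 kJ/min.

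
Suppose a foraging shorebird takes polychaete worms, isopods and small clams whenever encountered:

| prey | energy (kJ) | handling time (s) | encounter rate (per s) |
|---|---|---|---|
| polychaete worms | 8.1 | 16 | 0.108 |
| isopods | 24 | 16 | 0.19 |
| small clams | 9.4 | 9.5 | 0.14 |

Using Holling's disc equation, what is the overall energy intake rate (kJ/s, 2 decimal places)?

0.95 kJ/s

R = Σλ_iE_i / (1 + Σλ_ih_i)
Numerator: 0.108×8.1 + 0.19×24 + 0.14×9.4 = 6.751
Denominator: 1 + 0.108×16 + 0.19×16 + 0.14×9.5 = 7.098
R = 6.751/7.098 = 0.9511 kJ/s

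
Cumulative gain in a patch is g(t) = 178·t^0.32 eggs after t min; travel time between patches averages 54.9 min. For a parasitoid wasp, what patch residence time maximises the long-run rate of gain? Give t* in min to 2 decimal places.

25.84 min

Optimal t* satisfies g'(t*) = g(t*)/(T + t*).
g'(t) = 0.32·178·t^-0.68. Setting 0.32·178·t^-0.68 = 178·t^0.32/(54.9+t) gives 0.32(54.9+t) = t, so 0.68·t = 0.32×54.9.
t* = 0.32×54.9/0.68 = 25.84 min.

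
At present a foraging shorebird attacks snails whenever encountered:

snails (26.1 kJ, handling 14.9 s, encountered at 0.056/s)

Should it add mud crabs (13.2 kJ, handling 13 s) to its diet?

Current rate: (0.056×26.1)/(1 + 0.056×14.9) = 0.7968 kJ/s.
mud crabs: E/h = 13.2/13 = 1.015 kJ/s.
Since 1.015 > R, including mud crabs increases the long-run rate.

Yes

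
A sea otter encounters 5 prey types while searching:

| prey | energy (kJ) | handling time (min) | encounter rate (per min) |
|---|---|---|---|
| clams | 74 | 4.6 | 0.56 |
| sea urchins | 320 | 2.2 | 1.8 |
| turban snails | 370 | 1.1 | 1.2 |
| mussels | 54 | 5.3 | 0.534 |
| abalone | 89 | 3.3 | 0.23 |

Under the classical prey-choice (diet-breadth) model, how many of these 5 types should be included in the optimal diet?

1

Profitabilities (E/h, kJ/min): turban snails 336, sea urchins 145, abalone 27, clams 16.1, mussels 10.2. Add prey in this order while the next type's profitability exceeds the intake rate on those already taken.
Rate on top 1: 191.4. sea urchins: 145 < 191.4 → exclude; stop.
Optimal diet: turban snails — 1 of 5 types.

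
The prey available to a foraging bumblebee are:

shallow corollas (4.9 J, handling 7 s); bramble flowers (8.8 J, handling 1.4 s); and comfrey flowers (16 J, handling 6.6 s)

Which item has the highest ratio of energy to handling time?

bramble flowers

Profitability E/h (J/s): shallow corollas = 4.9/7 = 0.7, bramble flowers = 8.8/1.4 = 6.29, comfrey flowers = 16/6.6 = 2.42.
Ranked: bramble flowers > comfrey flowers > shallow corollas.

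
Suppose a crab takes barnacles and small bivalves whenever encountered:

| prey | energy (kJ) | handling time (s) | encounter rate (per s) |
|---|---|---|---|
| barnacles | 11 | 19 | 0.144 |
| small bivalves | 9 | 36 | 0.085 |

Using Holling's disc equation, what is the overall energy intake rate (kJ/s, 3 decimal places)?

0.346 kJ/s

R = (0.144×11 + 0.085×9) / (1 + 0.144×19 + 0.085×36) = 2.349/6.796 = 0.3456 kJ/s.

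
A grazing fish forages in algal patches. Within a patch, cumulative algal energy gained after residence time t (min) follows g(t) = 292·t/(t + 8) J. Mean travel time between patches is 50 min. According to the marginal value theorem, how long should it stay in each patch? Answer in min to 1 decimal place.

Maximise g(t)/(T+t): set derivative to zero → g'(t)(T+t) = g(t).
g'(t) = 292·8/(t + 8)². Setting 292·8/(t+8)² = 292t/[(t+8)(50+t)] gives 8(50+t) = t(t+8), so t² = 8×50 = 400.
t* = √400 = 20 min.

20.0 min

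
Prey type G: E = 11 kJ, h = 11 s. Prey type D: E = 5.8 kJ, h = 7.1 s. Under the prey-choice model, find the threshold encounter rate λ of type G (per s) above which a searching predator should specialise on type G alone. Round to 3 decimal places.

Drop type D once their profitability E₂/h₂ falls below the rate achievable on type G alone: E₂/h₂ = λE₁/(1 + λh₁).
Solve for λ: λE₁h₂ = E₂(1 + λh₁) → λ(E₁h₂ − E₂h₁) = E₂ → λ = E₂/(E₁h₂ − E₂h₁).
λ = 5.8/(11×7.1 − 5.8×11) = 5.8/14.3 = 0.4056 per s.

0.406 per s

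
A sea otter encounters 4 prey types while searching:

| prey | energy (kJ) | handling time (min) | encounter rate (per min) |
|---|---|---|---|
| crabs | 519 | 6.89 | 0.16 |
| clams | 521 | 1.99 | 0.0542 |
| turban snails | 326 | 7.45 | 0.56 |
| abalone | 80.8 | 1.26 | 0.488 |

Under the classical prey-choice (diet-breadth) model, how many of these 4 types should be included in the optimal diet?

3

E/h in descending order: clams 262, crabs 75.3, abalone 64.1, turban snails 43.8 kJ/min. The optimal diet is the largest prefix of this list for which every included type satisfies E_i/h_i > R on the types above it.
Rate on top 1: 25.49. crabs: 75.3 > 25.49 → include.
Rate on top 2: 50.35. abalone: 64.1 > 50.35 → include.
Rate on top 3: 53.35. turban snails: 43.8 < 53.35 → exclude; stop.
Optimal diet: clams, crabs, abalone — 3 of 4 types.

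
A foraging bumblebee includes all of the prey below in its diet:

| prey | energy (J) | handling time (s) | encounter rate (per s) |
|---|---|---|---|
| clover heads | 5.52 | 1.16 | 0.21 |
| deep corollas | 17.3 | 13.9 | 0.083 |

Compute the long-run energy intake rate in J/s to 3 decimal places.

R = Σλ_iE_i / (1 + Σλ_ih_i)
Numerator: 0.21×5.52 + 0.083×17.3 = 2.595
Denominator: 1 + 0.21×1.16 + 0.083×13.9 = 2.397
R = 2.595/2.397 = 1.083 J/s

1.083 J/s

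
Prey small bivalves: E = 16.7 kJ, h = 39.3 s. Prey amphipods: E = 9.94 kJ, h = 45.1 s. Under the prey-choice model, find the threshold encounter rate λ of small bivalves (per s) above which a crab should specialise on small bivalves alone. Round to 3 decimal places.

The zero-one rule: include amphipods iff E₂/h₂ > λE₁/(1+λh₁). Equality gives the switch point.
λE₁h₂ = E₂ + λE₂h₁ ⇒ λ = E₂/(E₁h₂ − E₂h₁) = 9.94/(753.2 − 390.6) = 0.02742 per s.

0.027 per s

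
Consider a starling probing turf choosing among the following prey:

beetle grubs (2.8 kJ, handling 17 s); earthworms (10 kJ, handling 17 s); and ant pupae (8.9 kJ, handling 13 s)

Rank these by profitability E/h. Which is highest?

ant pupae

In descending order of E/h:
ant pupae: 8.9/13 = 0.685 kJ/s
earthworms: 10/17 = 0.588 kJ/s
beetle grubs: 2.8/17 = 0.165 kJ/s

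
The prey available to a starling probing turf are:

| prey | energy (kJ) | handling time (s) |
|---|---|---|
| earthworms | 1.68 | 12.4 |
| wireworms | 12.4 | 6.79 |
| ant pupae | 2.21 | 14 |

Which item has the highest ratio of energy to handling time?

wireworms

In descending order of E/h:
wireworms: 12.4/6.79 = 1.83 kJ/s
ant pupae: 2.21/14 = 0.158 kJ/s
earthworms: 1.68/12.4 = 0.135 kJ/s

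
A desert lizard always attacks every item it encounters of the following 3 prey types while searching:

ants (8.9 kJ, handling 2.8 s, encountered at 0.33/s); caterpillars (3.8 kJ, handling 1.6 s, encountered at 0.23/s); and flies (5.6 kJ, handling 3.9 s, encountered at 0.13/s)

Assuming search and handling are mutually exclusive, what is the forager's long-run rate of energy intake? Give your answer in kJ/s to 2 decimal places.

1.62 kJ/s

R = Σλ_iE_i / (1 + Σλ_ih_i)
Numerator: 0.33×8.9 + 0.23×3.8 + 0.13×5.6 = 4.539
Denominator: 1 + 0.33×2.8 + 0.23×1.6 + 0.13×3.9 = 2.799
R = 4.539/2.799 = 1.622 kJ/s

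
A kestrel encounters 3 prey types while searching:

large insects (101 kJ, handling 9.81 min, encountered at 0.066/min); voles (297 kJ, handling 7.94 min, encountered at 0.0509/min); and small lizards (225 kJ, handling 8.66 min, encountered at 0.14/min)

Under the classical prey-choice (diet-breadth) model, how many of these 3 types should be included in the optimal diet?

2

E/h in descending order: voles 37.4, small lizards 26, large insects 10.3 kJ/min. The optimal diet is the largest prefix of this list for which every included type satisfies E_i/h_i > R on the types above it.
Rate on top 1: 10.77. small lizards: 26 > 10.77 → include.
Rate on top 2: 17.82. large insects: 10.3 < 17.82 → exclude; stop.
Optimal diet: voles, small lizards — 2 of 3 types.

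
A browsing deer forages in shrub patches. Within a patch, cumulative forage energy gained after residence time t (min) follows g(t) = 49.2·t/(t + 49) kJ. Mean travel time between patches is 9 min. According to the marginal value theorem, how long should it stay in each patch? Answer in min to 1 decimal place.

21.0 min

Optimal t* satisfies g'(t*) = g(t*)/(T + t*).
g'(t) = 49.2·49/(t + 49)². Setting 49.2·49/(t+49)² = 49.2t/[(t+49)(9+t)] gives 49(9+t) = t(t+49), so t² = 49×9 = 441.
t* = √441 = 21 min.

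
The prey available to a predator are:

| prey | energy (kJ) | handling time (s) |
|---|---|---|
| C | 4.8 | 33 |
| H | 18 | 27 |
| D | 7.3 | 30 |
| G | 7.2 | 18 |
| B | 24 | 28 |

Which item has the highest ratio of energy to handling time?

In descending order of E/h:
B: 24/28 = 0.857 kJ/s
H: 18/27 = 0.667 kJ/s
G: 7.2/18 = 0.4 kJ/s
D: 7.3/30 = 0.243 kJ/s
C: 4.8/33 = 0.145 kJ/s

B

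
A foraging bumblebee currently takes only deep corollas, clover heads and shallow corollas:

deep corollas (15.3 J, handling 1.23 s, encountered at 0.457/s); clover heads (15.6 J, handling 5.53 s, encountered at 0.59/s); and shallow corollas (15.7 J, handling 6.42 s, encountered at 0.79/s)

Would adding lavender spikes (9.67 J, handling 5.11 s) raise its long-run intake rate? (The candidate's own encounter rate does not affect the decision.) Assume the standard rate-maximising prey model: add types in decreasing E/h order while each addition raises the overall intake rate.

No

Intake rate on the current diet: R = (0.457×15.3 + 0.59×15.6 + 0.79×15.7) / (1 + 0.457×1.23 + 0.59×5.53 + 0.79×6.42) = 28.6/9.897 = 2.89 J/s.
lavender spikes: E/h = 9.67/5.11 = 1.892 J/s.
Since 1.892 < R, time spent handling lavender spikes is better spent searching.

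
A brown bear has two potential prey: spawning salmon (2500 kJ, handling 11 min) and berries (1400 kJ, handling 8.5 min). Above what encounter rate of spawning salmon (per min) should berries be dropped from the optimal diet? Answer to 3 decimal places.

0.239 per min

The zero-one rule: include berries iff E₂/h₂ > λE₁/(1+λh₁). Equality gives the switch point.
λE₁h₂ = E₂ + λE₂h₁ ⇒ λ = E₂/(E₁h₂ − E₂h₁) = 1400/(2.125e+04 − 1.54e+04) = 0.2393 per min.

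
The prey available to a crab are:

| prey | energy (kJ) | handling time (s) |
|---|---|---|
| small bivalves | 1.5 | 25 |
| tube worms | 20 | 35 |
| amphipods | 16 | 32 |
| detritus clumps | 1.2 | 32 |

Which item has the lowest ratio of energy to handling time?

In descending order of E/h:
tube worms: 20/35 = 0.571 kJ/s
amphipods: 16/32 = 0.5 kJ/s
small bivalves: 1.5/25 = 0.06 kJ/s
detritus clumps: 1.2/32 = 0.0375 kJ/s

detritus clumps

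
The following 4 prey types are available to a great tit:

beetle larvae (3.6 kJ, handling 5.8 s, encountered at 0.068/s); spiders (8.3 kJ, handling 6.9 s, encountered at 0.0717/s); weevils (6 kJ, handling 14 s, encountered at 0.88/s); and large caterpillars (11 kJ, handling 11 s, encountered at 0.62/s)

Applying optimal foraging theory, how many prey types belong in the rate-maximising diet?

Rank by E/h (kJ/s): spiders 1.2, large caterpillars 1, beetle larvae 0.621, weevils 0.429. Include each in turn until the next type's E/h falls below the running intake rate.
Rate on top 1: 0.3981. large caterpillars: 1 > 0.3981 → include.
Rate on top 2: 0.8918. beetle larvae: 0.621 < 0.8918 → exclude; stop.
Optimal diet: spiders, large caterpillars — 2 of 4 types.

2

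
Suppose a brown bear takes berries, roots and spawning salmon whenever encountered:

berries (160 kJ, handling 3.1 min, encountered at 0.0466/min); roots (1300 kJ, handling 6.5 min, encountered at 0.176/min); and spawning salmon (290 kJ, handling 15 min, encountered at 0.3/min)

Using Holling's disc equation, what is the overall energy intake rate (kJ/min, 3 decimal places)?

Energy encountered per unit search time: 0.0466×160 + 0.176×1300 + 0.3×290 = 323.3 kJ/min.
Handling time per unit search time: 0.0466×3.1 + 0.176×6.5 + 0.3×15 = 5.788.
Rate = 323.3/(1 + 5.788) = 47.62 kJ/min.

47.618 kJ/min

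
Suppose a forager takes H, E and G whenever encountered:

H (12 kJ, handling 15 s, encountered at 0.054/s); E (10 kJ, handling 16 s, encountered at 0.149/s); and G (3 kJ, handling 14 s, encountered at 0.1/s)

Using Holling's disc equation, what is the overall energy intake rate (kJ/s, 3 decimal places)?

R = Σλ_iE_i / (1 + Σλ_ih_i)
Numerator: 0.054×12 + 0.149×10 + 0.1×3 = 2.438
Denominator: 1 + 0.054×15 + 0.149×16 + 0.1×14 = 5.594
R = 2.438/5.594 = 0.4358 kJ/s

0.436 kJ/s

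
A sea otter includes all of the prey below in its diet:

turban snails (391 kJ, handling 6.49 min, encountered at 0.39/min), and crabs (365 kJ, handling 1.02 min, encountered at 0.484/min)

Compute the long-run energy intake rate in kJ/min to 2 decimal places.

R = (0.39×391 + 0.484×365) / (1 + 0.39×6.49 + 0.484×1.02) = 329.1/4.025 = 81.78 kJ/min.

81.78 kJ/min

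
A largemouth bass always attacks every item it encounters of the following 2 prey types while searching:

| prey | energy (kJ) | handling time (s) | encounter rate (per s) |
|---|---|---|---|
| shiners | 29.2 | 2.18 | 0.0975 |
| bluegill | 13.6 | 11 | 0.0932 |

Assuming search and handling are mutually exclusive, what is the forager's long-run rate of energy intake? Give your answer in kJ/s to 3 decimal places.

1.839 kJ/s

R = (0.0975×29.2 + 0.0932×13.6) / (1 + 0.0975×2.18 + 0.0932×11) = 4.115/2.238 = 1.839 kJ/s.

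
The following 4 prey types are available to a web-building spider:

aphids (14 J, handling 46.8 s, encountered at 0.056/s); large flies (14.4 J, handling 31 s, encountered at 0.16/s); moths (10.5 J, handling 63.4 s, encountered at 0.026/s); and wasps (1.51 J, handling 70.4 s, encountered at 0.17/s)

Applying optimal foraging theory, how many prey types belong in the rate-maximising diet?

Rank by E/h (J/s): large flies 0.465, aphids 0.299, moths 0.166, wasps 0.0214. Include each in turn until the next type's E/h falls below the running intake rate.
Rate on top 1: 0.3866. aphids: 0.299 < 0.3866 → exclude; stop.
Optimal diet: large flies — 1 of 4 types.

1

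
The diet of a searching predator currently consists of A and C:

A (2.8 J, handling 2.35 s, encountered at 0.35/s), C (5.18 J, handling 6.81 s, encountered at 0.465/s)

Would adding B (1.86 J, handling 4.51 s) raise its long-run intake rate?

No

On A and C alone, R = ΣλE/(1+Σλh) = 3.389/4.989 = 0.6792 J/s.
B: E/h = 1.86/4.51 = 0.4124 J/s.
Since 0.4124 < R, time spent handling B is better spent searching.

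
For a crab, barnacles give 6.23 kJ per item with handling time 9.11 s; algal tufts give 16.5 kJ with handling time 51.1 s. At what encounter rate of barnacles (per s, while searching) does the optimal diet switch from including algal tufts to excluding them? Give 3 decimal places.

0.098 per s

Drop algal tufts once their profitability E₂/h₂ falls below the rate achievable on barnacles alone: E₂/h₂ = λE₁/(1 + λh₁).
Solve for λ: λE₁h₂ = E₂(1 + λh₁) → λ(E₁h₂ − E₂h₁) = E₂ → λ = E₂/(E₁h₂ − E₂h₁).
λ = 16.5/(6.23×51.1 − 16.5×9.11) = 16.5/168 = 0.09819 per s.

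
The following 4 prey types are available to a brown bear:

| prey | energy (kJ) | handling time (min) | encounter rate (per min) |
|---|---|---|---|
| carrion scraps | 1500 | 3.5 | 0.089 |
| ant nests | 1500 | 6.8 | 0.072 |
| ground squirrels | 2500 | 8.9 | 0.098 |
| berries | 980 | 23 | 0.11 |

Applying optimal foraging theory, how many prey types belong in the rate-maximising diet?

3

E/h in descending order: carrion scraps 429, ground squirrels 281, ant nests 221, berries 42.6 kJ/min. The optimal diet is the largest prefix of this list for which every included type satisfies E_i/h_i > R on the types above it.
Rate on top 1: 101.8. ground squirrels: 281 > 101.8 → include.
Rate on top 2: 173.3. ant nests: 221 > 173.3 → include.
Rate on top 3: 182. berries: 42.6 < 182 → exclude; stop.
Optimal diet: carrion scraps, ground squirrels, ant nests — 3 of 4 types.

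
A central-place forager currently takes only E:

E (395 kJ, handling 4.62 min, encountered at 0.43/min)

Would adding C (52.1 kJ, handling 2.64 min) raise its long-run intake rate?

No

On E alone, R = ΣλE/(1+Σλh) = 169.8/2.987 = 56.87 kJ/min.
Profitability of C: 52.1/2.64 = 19.73 kJ/min.
Since 19.73 < R, time spent handling C is better spent searching.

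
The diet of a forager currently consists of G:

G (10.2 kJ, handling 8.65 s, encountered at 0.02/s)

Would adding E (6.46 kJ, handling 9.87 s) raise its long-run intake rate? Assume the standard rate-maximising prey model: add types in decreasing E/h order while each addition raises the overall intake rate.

Intake rate on the current diet: R = (0.02×10.2) / (1 + 0.02×8.65) = 0.204/1.173 = 0.1739 kJ/s.
E: E/h = 6.46/9.87 = 0.6545 kJ/s.
0.6545 > 0.1739, so adding E raises the average — include it.

Yes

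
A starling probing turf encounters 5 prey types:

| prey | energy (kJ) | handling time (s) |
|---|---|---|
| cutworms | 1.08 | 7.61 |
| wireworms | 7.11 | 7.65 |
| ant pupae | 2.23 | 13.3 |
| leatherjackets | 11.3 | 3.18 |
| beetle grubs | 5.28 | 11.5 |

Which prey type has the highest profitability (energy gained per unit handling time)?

leatherjackets

Profitability E/h (kJ/s): cutworms = 1.08/7.61 = 0.142, wireworms = 7.11/7.65 = 0.929, ant pupae = 2.23/13.3 = 0.168, leatherjackets = 11.3/3.18 = 3.55, beetle grubs = 5.28/11.5 = 0.459.
Ranked: leatherjackets > wireworms > beetle grubs > ant pupae > cutworms.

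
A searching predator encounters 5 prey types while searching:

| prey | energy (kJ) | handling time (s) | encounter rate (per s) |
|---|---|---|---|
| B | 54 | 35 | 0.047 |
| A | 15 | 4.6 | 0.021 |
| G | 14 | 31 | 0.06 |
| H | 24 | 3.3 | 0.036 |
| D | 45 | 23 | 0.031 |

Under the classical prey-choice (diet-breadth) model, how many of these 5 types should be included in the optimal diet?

Rank by E/h (kJ/s): H 7.27, A 3.26, D 1.96, B 1.54, G 0.452. Include each in turn until the next type's E/h falls below the running intake rate.
Rate on top 1: 0.7723. A: 3.26 > 0.7723 → include.
Rate on top 2: 0.9701. D: 1.96 > 0.9701 → include.
Rate on top 3: 1.335. B: 1.54 > 1.335 → include.
Rate on top 4: 1.431. G: 0.452 < 1.431 → exclude; stop.
Optimal diet: H, A, D, B — 4 of 5 types.

4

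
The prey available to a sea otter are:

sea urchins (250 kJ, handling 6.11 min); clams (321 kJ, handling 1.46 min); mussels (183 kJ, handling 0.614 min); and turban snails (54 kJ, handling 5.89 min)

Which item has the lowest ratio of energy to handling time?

turban snails

In descending order of E/h:
mussels: 183/0.614 = 298 kJ/min
clams: 321/1.46 = 220 kJ/min
sea urchins: 250/6.11 = 40.9 kJ/min
turban snails: 54/5.89 = 9.17 kJ/min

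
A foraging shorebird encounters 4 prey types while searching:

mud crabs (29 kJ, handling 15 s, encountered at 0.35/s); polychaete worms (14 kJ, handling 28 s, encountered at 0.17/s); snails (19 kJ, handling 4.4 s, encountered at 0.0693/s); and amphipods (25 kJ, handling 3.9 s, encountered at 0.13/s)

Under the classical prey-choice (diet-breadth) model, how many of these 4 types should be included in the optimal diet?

2

Rank by E/h (kJ/s): amphipods 6.41, snails 4.32, mud crabs 1.93, polychaete worms 0.5. Include each in turn until the next type's E/h falls below the running intake rate.
Rate on top 1: 2.157. snails: 4.32 > 2.157 → include.
Rate on top 2: 2.52. mud crabs: 1.93 < 2.52 → exclude; stop.
Optimal diet: amphipods, snails — 2 of 4 types.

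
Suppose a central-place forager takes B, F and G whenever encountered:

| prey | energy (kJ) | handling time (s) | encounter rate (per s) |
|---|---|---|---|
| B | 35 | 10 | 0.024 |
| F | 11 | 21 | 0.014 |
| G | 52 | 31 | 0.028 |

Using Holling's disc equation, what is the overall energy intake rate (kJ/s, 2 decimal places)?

1.02 kJ/s

R = Σλ_iE_i / (1 + Σλ_ih_i)
Numerator: 0.024×35 + 0.014×11 + 0.028×52 = 2.45
Denominator: 1 + 0.024×10 + 0.014×21 + 0.028×31 = 2.402
R = 2.45/2.402 = 1.02 kJ/s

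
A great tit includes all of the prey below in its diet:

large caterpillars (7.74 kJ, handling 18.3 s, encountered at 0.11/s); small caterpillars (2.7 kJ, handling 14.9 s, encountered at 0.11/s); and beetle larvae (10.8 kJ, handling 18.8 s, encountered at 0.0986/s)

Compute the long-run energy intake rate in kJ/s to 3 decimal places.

0.340 kJ/s

Energy encountered per unit search time: 0.11×7.74 + 0.11×2.7 + 0.0986×10.8 = 2.213 kJ/s.
Handling time per unit search time: 0.11×18.3 + 0.11×14.9 + 0.0986×18.8 = 5.506.
Rate = 2.213/(1 + 5.506) = 0.3402 kJ/s.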